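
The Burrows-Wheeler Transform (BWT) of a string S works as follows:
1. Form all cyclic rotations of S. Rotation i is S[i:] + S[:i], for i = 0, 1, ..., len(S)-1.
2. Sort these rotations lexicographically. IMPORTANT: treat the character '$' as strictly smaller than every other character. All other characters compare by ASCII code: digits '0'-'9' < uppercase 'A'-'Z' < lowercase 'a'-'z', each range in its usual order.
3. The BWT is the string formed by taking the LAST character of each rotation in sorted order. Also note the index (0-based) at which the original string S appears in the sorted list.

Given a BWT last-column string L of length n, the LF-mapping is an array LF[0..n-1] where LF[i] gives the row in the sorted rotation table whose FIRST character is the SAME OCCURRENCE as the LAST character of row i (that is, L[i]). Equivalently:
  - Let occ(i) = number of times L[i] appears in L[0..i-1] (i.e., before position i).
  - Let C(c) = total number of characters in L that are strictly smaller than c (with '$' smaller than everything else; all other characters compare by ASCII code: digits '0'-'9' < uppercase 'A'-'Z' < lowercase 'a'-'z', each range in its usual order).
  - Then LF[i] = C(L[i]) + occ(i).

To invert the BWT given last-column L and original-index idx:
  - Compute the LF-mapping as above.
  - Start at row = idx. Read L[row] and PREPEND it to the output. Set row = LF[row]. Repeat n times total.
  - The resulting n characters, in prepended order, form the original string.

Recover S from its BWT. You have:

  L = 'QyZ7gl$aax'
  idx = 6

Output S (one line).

LF mapping: 2 9 3 1 6 7 0 4 5 8
Walk LF starting at row 6, prepending L[row]:
  step 1: row=6, L[6]='$', prepend. Next row=LF[6]=0
  step 2: row=0, L[0]='Q', prepend. Next row=LF[0]=2
  step 3: row=2, L[2]='Z', prepend. Next row=LF[2]=3
  step 4: row=3, L[3]='7', prepend. Next row=LF[3]=1
  step 5: row=1, L[1]='y', prepend. Next row=LF[1]=9
  step 6: row=9, L[9]='x', prepend. Next row=LF[9]=8
  step 7: row=8, L[8]='a', prepend. Next row=LF[8]=5
  step 8: row=5, L[5]='l', prepend. Next row=LF[5]=7
  step 9: row=7, L[7]='a', prepend. Next row=LF[7]=4
  step 10: row=4, L[4]='g', prepend. Next row=LF[4]=6
Reversed output: galaxy7ZQ$

Answer: galaxy7ZQ$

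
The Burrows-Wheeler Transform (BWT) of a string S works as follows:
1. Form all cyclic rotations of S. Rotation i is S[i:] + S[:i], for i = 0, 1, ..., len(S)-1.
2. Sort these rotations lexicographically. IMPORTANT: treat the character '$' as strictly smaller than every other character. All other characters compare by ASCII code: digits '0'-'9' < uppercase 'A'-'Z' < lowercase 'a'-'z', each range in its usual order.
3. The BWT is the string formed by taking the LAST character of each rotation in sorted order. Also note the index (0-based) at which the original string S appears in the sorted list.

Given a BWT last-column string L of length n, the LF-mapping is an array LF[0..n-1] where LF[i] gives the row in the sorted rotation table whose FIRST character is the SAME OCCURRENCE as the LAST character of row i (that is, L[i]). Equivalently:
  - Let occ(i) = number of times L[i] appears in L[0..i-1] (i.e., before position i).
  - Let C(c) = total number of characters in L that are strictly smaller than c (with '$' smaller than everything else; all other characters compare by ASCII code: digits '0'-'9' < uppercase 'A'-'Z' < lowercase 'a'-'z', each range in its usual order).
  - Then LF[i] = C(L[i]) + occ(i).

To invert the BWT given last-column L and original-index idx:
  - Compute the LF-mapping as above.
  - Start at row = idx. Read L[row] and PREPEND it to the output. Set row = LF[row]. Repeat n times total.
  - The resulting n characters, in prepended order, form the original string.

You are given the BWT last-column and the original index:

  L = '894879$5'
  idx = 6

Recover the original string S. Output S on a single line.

LF mapping: 4 6 1 5 3 7 0 2
Walk LF starting at row 6, prepending L[row]:
  step 1: row=6, L[6]='$', prepend. Next row=LF[6]=0
  step 2: row=0, L[0]='8', prepend. Next row=LF[0]=4
  step 3: row=4, L[4]='7', prepend. Next row=LF[4]=3
  step 4: row=3, L[3]='8', prepend. Next row=LF[3]=5
  step 5: row=5, L[5]='9', prepend. Next row=LF[5]=7
  step 6: row=7, L[7]='5', prepend. Next row=LF[7]=2
  step 7: row=2, L[2]='4', prepend. Next row=LF[2]=1
  step 8: row=1, L[1]='9', prepend. Next row=LF[1]=6
Reversed output: 9459878$

Answer: 9459878$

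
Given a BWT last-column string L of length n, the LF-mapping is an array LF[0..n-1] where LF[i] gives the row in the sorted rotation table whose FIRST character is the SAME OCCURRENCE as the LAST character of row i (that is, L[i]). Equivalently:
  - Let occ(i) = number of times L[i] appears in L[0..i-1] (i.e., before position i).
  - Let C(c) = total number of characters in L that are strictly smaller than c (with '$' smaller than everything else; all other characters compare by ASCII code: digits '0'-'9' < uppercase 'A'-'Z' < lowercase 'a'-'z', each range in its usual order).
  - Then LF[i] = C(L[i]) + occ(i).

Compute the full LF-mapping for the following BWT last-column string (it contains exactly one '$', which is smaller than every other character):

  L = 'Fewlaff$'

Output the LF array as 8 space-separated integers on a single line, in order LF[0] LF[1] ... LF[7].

Char counts: '$':1, 'F':1, 'a':1, 'e':1, 'f':2, 'l':1, 'w':1
C (first-col start): C('$')=0, C('F')=1, C('a')=2, C('e')=3, C('f')=4, C('l')=6, C('w')=7
L[0]='F': occ=0, LF[0]=C('F')+0=1+0=1
L[1]='e': occ=0, LF[1]=C('e')+0=3+0=3
L[2]='w': occ=0, LF[2]=C('w')+0=7+0=7
L[3]='l': occ=0, LF[3]=C('l')+0=6+0=6
L[4]='a': occ=0, LF[4]=C('a')+0=2+0=2
L[5]='f': occ=0, LF[5]=C('f')+0=4+0=4
L[6]='f': occ=1, LF[6]=C('f')+1=4+1=5
L[7]='$': occ=0, LF[7]=C('$')+0=0+0=0

Answer: 1 3 7 6 2 4 5 0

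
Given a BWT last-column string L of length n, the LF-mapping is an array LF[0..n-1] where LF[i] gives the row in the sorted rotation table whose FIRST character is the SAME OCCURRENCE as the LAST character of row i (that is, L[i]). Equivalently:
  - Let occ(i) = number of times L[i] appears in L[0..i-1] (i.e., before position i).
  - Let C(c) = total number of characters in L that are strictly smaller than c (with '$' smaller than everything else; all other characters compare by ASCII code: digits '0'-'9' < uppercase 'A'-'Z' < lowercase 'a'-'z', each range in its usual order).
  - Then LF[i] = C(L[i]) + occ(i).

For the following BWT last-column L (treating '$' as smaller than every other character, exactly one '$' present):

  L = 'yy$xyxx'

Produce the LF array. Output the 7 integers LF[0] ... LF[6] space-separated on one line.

Char counts: '$':1, 'x':3, 'y':3
C (first-col start): C('$')=0, C('x')=1, C('y')=4
L[0]='y': occ=0, LF[0]=C('y')+0=4+0=4
L[1]='y': occ=1, LF[1]=C('y')+1=4+1=5
L[2]='$': occ=0, LF[2]=C('$')+0=0+0=0
L[3]='x': occ=0, LF[3]=C('x')+0=1+0=1
L[4]='y': occ=2, LF[4]=C('y')+2=4+2=6
L[5]='x': occ=1, LF[5]=C('x')+1=1+1=2
L[6]='x': occ=2, LF[6]=C('x')+2=1+2=3

Answer: 4 5 0 1 6 2 3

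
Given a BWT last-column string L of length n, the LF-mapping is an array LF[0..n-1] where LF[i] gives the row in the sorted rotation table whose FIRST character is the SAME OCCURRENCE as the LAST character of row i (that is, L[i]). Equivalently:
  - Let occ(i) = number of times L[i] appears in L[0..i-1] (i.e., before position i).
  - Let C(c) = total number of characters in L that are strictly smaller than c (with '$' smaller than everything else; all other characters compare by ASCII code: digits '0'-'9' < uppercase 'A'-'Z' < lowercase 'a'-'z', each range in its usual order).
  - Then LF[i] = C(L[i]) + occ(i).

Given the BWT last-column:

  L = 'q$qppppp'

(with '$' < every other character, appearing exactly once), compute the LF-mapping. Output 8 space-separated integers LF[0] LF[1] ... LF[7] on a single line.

Answer: 6 0 7 1 2 3 4 5

Derivation:
Char counts: '$':1, 'p':5, 'q':2
C (first-col start): C('$')=0, C('p')=1, C('q')=6
L[0]='q': occ=0, LF[0]=C('q')+0=6+0=6
L[1]='$': occ=0, LF[1]=C('$')+0=0+0=0
L[2]='q': occ=1, LF[2]=C('q')+1=6+1=7
L[3]='p': occ=0, LF[3]=C('p')+0=1+0=1
L[4]='p': occ=1, LF[4]=C('p')+1=1+1=2
L[5]='p': occ=2, LF[5]=C('p')+2=1+2=3
L[6]='p': occ=3, LF[6]=C('p')+3=1+3=4
L[7]='p': occ=4, LF[7]=C('p')+4=1+4=5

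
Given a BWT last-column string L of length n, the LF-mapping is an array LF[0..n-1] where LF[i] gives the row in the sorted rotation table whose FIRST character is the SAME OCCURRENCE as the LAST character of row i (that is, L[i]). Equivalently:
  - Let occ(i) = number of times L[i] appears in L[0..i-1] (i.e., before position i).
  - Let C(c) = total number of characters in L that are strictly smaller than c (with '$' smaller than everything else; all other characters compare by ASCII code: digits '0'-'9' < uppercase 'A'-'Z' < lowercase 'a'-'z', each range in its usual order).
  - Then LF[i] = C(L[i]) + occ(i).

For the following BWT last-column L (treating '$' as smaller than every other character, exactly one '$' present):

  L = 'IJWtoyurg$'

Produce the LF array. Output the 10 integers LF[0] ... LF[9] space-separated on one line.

Char counts: '$':1, 'I':1, 'J':1, 'W':1, 'g':1, 'o':1, 'r':1, 't':1, 'u':1, 'y':1
C (first-col start): C('$')=0, C('I')=1, C('J')=2, C('W')=3, C('g')=4, C('o')=5, C('r')=6, C('t')=7, C('u')=8, C('y')=9
L[0]='I': occ=0, LF[0]=C('I')+0=1+0=1
L[1]='J': occ=0, LF[1]=C('J')+0=2+0=2
L[2]='W': occ=0, LF[2]=C('W')+0=3+0=3
L[3]='t': occ=0, LF[3]=C('t')+0=7+0=7
L[4]='o': occ=0, LF[4]=C('o')+0=5+0=5
L[5]='y': occ=0, LF[5]=C('y')+0=9+0=9
L[6]='u': occ=0, LF[6]=C('u')+0=8+0=8
L[7]='r': occ=0, LF[7]=C('r')+0=6+0=6
L[8]='g': occ=0, LF[8]=C('g')+0=4+0=4
L[9]='$': occ=0, LF[9]=C('$')+0=0+0=0

Answer: 1 2 3 7 5 9 8 6 4 0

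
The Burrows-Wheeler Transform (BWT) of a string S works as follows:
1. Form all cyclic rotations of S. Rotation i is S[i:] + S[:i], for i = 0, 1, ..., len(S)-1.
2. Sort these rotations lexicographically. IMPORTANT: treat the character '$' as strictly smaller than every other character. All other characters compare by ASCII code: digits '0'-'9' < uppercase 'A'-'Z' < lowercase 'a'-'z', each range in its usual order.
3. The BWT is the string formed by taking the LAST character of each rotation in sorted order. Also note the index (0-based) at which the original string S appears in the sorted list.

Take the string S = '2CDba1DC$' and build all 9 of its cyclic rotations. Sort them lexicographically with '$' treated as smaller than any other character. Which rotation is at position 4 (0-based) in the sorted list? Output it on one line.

Answer: CDba1DC$2

Derivation:
All 9 rotations (rotation i = S[i:]+S[:i]):
  rot[0] = 2CDba1DC$
  rot[1] = CDba1DC$2
  rot[2] = Dba1DC$2C
  rot[3] = ba1DC$2CD
  rot[4] = a1DC$2CDb
  rot[5] = 1DC$2CDba
  rot[6] = DC$2CDba1
  rot[7] = C$2CDba1D
  rot[8] = $2CDba1DC
Sorted (with $ < everything):
  sorted[0] = $2CDba1DC
  sorted[1] = 1DC$2CDba
  sorted[2] = 2CDba1DC$
  sorted[3] = C$2CDba1D
  sorted[4] = CDba1DC$2
  sorted[5] = DC$2CDba1
  sorted[6] = Dba1DC$2C
  sorted[7] = a1DC$2CDb
  sorted[8] = ba1DC$2CD
sorted[4] = CDba1DC$2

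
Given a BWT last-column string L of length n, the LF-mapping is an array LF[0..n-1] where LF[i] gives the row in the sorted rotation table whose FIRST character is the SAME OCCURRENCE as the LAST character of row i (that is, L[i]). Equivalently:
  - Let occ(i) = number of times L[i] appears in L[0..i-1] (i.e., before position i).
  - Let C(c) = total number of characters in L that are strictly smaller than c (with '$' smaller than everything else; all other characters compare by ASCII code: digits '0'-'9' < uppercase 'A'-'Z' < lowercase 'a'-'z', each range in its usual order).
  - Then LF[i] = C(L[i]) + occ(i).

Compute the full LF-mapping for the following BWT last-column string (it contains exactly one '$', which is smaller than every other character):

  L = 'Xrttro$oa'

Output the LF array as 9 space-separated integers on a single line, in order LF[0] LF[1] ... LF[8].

Answer: 1 5 7 8 6 3 0 4 2

Derivation:
Char counts: '$':1, 'X':1, 'a':1, 'o':2, 'r':2, 't':2
C (first-col start): C('$')=0, C('X')=1, C('a')=2, C('o')=3, C('r')=5, C('t')=7
L[0]='X': occ=0, LF[0]=C('X')+0=1+0=1
L[1]='r': occ=0, LF[1]=C('r')+0=5+0=5
L[2]='t': occ=0, LF[2]=C('t')+0=7+0=7
L[3]='t': occ=1, LF[3]=C('t')+1=7+1=8
L[4]='r': occ=1, LF[4]=C('r')+1=5+1=6
L[5]='o': occ=0, LF[5]=C('o')+0=3+0=3
L[6]='$': occ=0, LF[6]=C('$')+0=0+0=0
L[7]='o': occ=1, LF[7]=C('o')+1=3+1=4
L[8]='a': occ=0, LF[8]=C('a')+0=2+0=2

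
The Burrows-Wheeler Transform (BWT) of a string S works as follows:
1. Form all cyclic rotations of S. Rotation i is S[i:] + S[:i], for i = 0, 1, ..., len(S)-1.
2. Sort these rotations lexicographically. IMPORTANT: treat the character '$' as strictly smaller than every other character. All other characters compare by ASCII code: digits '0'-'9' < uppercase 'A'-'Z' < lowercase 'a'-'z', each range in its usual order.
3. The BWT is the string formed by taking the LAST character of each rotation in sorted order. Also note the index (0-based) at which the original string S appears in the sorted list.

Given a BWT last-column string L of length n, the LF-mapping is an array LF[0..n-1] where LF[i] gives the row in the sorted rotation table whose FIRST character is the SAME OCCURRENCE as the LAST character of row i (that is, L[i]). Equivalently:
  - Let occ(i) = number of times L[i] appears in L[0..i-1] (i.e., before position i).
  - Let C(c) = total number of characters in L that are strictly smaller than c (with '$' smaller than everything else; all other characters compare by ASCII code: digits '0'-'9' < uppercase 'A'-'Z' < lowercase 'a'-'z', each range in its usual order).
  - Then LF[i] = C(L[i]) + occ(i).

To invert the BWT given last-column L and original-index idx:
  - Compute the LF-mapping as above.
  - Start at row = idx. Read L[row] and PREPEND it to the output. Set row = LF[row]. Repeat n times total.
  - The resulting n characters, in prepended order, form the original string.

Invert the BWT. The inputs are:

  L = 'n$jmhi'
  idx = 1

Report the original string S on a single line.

LF mapping: 5 0 3 4 1 2
Walk LF starting at row 1, prepending L[row]:
  step 1: row=1, L[1]='$', prepend. Next row=LF[1]=0
  step 2: row=0, L[0]='n', prepend. Next row=LF[0]=5
  step 3: row=5, L[5]='i', prepend. Next row=LF[5]=2
  step 4: row=2, L[2]='j', prepend. Next row=LF[2]=3
  step 5: row=3, L[3]='m', prepend. Next row=LF[3]=4
  step 6: row=4, L[4]='h', prepend. Next row=LF[4]=1
Reversed output: hmjin$

Answer: hmjin$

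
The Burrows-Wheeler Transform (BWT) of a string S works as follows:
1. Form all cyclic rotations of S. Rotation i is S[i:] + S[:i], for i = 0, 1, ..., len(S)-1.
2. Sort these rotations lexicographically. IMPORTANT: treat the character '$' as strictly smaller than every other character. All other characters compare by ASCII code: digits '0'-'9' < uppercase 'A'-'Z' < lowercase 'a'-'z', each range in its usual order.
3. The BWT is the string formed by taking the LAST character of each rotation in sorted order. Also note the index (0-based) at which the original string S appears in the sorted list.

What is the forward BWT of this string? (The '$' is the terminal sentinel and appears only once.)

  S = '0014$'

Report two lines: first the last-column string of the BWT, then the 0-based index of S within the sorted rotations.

All 5 rotations (rotation i = S[i:]+S[:i]):
  rot[0] = 0014$
  rot[1] = 014$0
  rot[2] = 14$00
  rot[3] = 4$001
  rot[4] = $0014
Sorted (with $ < everything):
  sorted[0] = $0014  (last char: '4')
  sorted[1] = 0014$  (last char: '$')
  sorted[2] = 014$0  (last char: '0')
  sorted[3] = 14$00  (last char: '0')
  sorted[4] = 4$001  (last char: '1')
Last column: 4$001
Original string S is at sorted index 1

Answer: 4$001
1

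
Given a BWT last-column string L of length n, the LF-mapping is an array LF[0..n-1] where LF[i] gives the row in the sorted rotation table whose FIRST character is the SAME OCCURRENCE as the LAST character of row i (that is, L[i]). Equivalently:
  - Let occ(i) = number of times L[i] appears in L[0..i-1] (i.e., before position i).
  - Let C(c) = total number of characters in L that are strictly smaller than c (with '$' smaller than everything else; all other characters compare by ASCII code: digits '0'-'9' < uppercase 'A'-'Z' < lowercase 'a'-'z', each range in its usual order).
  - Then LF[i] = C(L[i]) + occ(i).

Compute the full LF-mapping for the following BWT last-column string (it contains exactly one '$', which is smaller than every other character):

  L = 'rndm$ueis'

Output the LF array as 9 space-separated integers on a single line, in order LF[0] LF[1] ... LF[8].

Char counts: '$':1, 'd':1, 'e':1, 'i':1, 'm':1, 'n':1, 'r':1, 's':1, 'u':1
C (first-col start): C('$')=0, C('d')=1, C('e')=2, C('i')=3, C('m')=4, C('n')=5, C('r')=6, C('s')=7, C('u')=8
L[0]='r': occ=0, LF[0]=C('r')+0=6+0=6
L[1]='n': occ=0, LF[1]=C('n')+0=5+0=5
L[2]='d': occ=0, LF[2]=C('d')+0=1+0=1
L[3]='m': occ=0, LF[3]=C('m')+0=4+0=4
L[4]='$': occ=0, LF[4]=C('$')+0=0+0=0
L[5]='u': occ=0, LF[5]=C('u')+0=8+0=8
L[6]='e': occ=0, LF[6]=C('e')+0=2+0=2
L[7]='i': occ=0, LF[7]=C('i')+0=3+0=3
L[8]='s': occ=0, LF[8]=C('s')+0=7+0=7

Answer: 6 5 1 4 0 8 2 3 7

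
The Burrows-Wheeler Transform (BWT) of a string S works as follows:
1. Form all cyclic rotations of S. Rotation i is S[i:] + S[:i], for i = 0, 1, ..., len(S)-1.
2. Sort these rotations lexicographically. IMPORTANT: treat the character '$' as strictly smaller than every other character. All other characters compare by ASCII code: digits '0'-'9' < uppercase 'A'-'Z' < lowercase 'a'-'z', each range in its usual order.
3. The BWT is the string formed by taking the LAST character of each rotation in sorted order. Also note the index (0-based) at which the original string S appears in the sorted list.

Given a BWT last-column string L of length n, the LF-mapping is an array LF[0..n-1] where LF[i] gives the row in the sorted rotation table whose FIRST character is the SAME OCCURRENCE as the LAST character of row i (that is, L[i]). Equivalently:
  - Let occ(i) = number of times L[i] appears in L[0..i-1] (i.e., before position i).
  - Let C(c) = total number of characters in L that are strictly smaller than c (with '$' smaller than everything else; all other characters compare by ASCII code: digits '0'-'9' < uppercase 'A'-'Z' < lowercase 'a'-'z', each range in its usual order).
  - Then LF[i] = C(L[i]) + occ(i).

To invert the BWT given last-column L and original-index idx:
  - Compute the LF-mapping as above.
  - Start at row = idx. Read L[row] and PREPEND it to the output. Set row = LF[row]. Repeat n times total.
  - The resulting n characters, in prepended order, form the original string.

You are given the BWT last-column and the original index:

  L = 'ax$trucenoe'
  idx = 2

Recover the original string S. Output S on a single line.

Answer: counterexa$

Derivation:
LF mapping: 1 10 0 8 7 9 2 3 5 6 4
Walk LF starting at row 2, prepending L[row]:
  step 1: row=2, L[2]='$', prepend. Next row=LF[2]=0
  step 2: row=0, L[0]='a', prepend. Next row=LF[0]=1
  step 3: row=1, L[1]='x', prepend. Next row=LF[1]=10
  step 4: row=10, L[10]='e', prepend. Next row=LF[10]=4
  step 5: row=4, L[4]='r', prepend. Next row=LF[4]=7
  step 6: row=7, L[7]='e', prepend. Next row=LF[7]=3
  step 7: row=3, L[3]='t', prepend. Next row=LF[3]=8
  step 8: row=8, L[8]='n', prepend. Next row=LF[8]=5
  step 9: row=5, L[5]='u', prepend. Next row=LF[5]=9
  step 10: row=9, L[9]='o', prepend. Next row=LF[9]=6
  step 11: row=6, L[6]='c', prepend. Next row=LF[6]=2
Reversed output: counterexa$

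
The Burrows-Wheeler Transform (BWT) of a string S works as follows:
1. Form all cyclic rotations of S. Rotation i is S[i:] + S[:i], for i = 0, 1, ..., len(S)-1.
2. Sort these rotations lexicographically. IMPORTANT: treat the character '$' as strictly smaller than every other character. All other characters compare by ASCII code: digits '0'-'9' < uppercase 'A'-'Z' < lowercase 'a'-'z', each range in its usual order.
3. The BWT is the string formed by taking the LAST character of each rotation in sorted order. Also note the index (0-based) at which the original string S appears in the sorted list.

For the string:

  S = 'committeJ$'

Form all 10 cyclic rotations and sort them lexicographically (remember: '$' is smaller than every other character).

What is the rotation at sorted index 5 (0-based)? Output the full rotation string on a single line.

Answer: mitteJ$com

Derivation:
All 10 rotations (rotation i = S[i:]+S[:i]):
  rot[0] = committeJ$
  rot[1] = ommitteJ$c
  rot[2] = mmitteJ$co
  rot[3] = mitteJ$com
  rot[4] = itteJ$comm
  rot[5] = tteJ$commi
  rot[6] = teJ$commit
  rot[7] = eJ$committ
  rot[8] = J$committe
  rot[9] = $committeJ
Sorted (with $ < everything):
  sorted[0] = $committeJ
  sorted[1] = J$committe
  sorted[2] = committeJ$
  sorted[3] = eJ$committ
  sorted[4] = itteJ$comm
  sorted[5] = mitteJ$com
  sorted[6] = mmitteJ$co
  sorted[7] = ommitteJ$c
  sorted[8] = teJ$commit
  sorted[9] = tteJ$commi
sorted[5] = mitteJ$com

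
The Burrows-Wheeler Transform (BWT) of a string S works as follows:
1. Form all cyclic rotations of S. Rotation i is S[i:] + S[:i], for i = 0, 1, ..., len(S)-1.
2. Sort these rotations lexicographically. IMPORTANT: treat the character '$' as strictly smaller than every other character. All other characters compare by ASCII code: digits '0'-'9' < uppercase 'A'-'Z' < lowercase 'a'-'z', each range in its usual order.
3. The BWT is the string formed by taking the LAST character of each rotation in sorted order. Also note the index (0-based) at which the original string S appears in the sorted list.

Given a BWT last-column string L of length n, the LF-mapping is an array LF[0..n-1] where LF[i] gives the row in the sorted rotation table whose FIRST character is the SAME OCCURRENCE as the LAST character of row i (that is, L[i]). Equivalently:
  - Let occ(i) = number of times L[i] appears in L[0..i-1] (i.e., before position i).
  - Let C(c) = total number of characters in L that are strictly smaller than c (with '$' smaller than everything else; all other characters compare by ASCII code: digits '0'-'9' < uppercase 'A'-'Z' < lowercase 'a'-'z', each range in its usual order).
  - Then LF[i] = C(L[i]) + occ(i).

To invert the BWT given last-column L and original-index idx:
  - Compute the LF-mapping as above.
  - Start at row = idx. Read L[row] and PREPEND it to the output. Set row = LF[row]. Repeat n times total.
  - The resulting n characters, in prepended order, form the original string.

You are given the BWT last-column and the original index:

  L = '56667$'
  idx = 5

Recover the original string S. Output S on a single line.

LF mapping: 1 2 3 4 5 0
Walk LF starting at row 5, prepending L[row]:
  step 1: row=5, L[5]='$', prepend. Next row=LF[5]=0
  step 2: row=0, L[0]='5', prepend. Next row=LF[0]=1
  step 3: row=1, L[1]='6', prepend. Next row=LF[1]=2
  step 4: row=2, L[2]='6', prepend. Next row=LF[2]=3
  step 5: row=3, L[3]='6', prepend. Next row=LF[3]=4
  step 6: row=4, L[4]='7', prepend. Next row=LF[4]=5
Reversed output: 76665$

Answer: 76665$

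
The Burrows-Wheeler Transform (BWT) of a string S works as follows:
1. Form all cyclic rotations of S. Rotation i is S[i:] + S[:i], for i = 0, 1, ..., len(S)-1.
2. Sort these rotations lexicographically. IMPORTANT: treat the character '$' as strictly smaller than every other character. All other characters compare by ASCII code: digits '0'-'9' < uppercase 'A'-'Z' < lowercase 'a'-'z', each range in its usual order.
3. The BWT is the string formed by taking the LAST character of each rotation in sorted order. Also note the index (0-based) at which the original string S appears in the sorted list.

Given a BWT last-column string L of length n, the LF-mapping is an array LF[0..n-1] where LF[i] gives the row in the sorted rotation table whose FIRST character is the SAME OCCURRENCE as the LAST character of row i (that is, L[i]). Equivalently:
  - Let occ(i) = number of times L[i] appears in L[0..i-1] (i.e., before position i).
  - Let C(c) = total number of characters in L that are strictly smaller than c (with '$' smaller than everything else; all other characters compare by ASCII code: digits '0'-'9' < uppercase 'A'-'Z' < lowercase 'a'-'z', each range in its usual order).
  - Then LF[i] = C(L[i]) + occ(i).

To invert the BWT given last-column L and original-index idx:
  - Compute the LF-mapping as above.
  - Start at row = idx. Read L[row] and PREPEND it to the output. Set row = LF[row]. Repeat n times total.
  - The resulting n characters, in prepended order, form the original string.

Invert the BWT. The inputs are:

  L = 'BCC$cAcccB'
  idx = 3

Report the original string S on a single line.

LF mapping: 2 4 5 0 6 1 7 8 9 3
Walk LF starting at row 3, prepending L[row]:
  step 1: row=3, L[3]='$', prepend. Next row=LF[3]=0
  step 2: row=0, L[0]='B', prepend. Next row=LF[0]=2
  step 3: row=2, L[2]='C', prepend. Next row=LF[2]=5
  step 4: row=5, L[5]='A', prepend. Next row=LF[5]=1
  step 5: row=1, L[1]='C', prepend. Next row=LF[1]=4
  step 6: row=4, L[4]='c', prepend. Next row=LF[4]=6
  step 7: row=6, L[6]='c', prepend. Next row=LF[6]=7
  step 8: row=7, L[7]='c', prepend. Next row=LF[7]=8
  step 9: row=8, L[8]='c', prepend. Next row=LF[8]=9
  step 10: row=9, L[9]='B', prepend. Next row=LF[9]=3
Reversed output: BccccCACB$

Answer: BccccCACB$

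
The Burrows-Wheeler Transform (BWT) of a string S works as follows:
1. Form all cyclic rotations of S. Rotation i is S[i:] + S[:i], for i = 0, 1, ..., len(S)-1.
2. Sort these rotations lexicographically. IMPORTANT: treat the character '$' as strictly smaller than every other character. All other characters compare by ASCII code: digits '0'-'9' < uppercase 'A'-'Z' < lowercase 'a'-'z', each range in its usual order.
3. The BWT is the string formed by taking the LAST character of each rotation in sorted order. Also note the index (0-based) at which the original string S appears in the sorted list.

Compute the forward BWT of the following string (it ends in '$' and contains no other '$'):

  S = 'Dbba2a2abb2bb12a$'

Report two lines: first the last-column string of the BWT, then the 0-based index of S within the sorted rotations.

All 17 rotations (rotation i = S[i:]+S[:i]):
  rot[0] = Dbba2a2abb2bb12a$
  rot[1] = bba2a2abb2bb12a$D
  rot[2] = ba2a2abb2bb12a$Db
  rot[3] = a2a2abb2bb12a$Dbb
  rot[4] = 2a2abb2bb12a$Dbba
  rot[5] = a2abb2bb12a$Dbba2
  rot[6] = 2abb2bb12a$Dbba2a
  rot[7] = abb2bb12a$Dbba2a2
  rot[8] = bb2bb12a$Dbba2a2a
  rot[9] = b2bb12a$Dbba2a2ab
  rot[10] = 2bb12a$Dbba2a2abb
  rot[11] = bb12a$Dbba2a2abb2
  rot[12] = b12a$Dbba2a2abb2b
  rot[13] = 12a$Dbba2a2abb2bb
  rot[14] = 2a$Dbba2a2abb2bb1
  rot[15] = a$Dbba2a2abb2bb12
  rot[16] = $Dbba2a2abb2bb12a
Sorted (with $ < everything):
  sorted[0] = $Dbba2a2abb2bb12a  (last char: 'a')
  sorted[1] = 12a$Dbba2a2abb2bb  (last char: 'b')
  sorted[2] = 2a$Dbba2a2abb2bb1  (last char: '1')
  sorted[3] = 2a2abb2bb12a$Dbba  (last char: 'a')
  sorted[4] = 2abb2bb12a$Dbba2a  (last char: 'a')
  sorted[5] = 2bb12a$Dbba2a2abb  (last char: 'b')
  sorted[6] = Dbba2a2abb2bb12a$  (last char: '$')
  sorted[7] = a$Dbba2a2abb2bb12  (last char: '2')
  sorted[8] = a2a2abb2bb12a$Dbb  (last char: 'b')
  sorted[9] = a2abb2bb12a$Dbba2  (last char: '2')
  sorted[10] = abb2bb12a$Dbba2a2  (last char: '2')
  sorted[11] = b12a$Dbba2a2abb2b  (last char: 'b')
  sorted[12] = b2bb12a$Dbba2a2ab  (last char: 'b')
  sorted[13] = ba2a2abb2bb12a$Db  (last char: 'b')
  sorted[14] = bb12a$Dbba2a2abb2  (last char: '2')
  sorted[15] = bb2bb12a$Dbba2a2a  (last char: 'a')
  sorted[16] = bba2a2abb2bb12a$D  (last char: 'D')
Last column: ab1aab$2b22bbb2aD
Original string S is at sorted index 6

Answer: ab1aab$2b22bbb2aD
6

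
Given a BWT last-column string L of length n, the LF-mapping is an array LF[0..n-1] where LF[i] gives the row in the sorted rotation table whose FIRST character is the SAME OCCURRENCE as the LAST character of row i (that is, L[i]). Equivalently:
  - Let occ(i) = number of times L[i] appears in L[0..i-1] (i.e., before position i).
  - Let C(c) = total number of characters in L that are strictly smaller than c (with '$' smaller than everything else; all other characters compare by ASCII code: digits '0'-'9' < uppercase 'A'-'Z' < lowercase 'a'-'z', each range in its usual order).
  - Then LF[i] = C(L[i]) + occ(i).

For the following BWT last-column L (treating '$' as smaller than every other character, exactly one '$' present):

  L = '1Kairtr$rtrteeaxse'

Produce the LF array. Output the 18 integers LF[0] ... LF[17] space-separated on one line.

Char counts: '$':1, '1':1, 'K':1, 'a':2, 'e':3, 'i':1, 'r':4, 's':1, 't':3, 'x':1
C (first-col start): C('$')=0, C('1')=1, C('K')=2, C('a')=3, C('e')=5, C('i')=8, C('r')=9, C('s')=13, C('t')=14, C('x')=17
L[0]='1': occ=0, LF[0]=C('1')+0=1+0=1
L[1]='K': occ=0, LF[1]=C('K')+0=2+0=2
L[2]='a': occ=0, LF[2]=C('a')+0=3+0=3
L[3]='i': occ=0, LF[3]=C('i')+0=8+0=8
L[4]='r': occ=0, LF[4]=C('r')+0=9+0=9
L[5]='t': occ=0, LF[5]=C('t')+0=14+0=14
L[6]='r': occ=1, LF[6]=C('r')+1=9+1=10
L[7]='$': occ=0, LF[7]=C('$')+0=0+0=0
L[8]='r': occ=2, LF[8]=C('r')+2=9+2=11
L[9]='t': occ=1, LF[9]=C('t')+1=14+1=15
L[10]='r': occ=3, LF[10]=C('r')+3=9+3=12
L[11]='t': occ=2, LF[11]=C('t')+2=14+2=16
L[12]='e': occ=0, LF[12]=C('e')+0=5+0=5
L[13]='e': occ=1, LF[13]=C('e')+1=5+1=6
L[14]='a': occ=1, LF[14]=C('a')+1=3+1=4
L[15]='x': occ=0, LF[15]=C('x')+0=17+0=17
L[16]='s': occ=0, LF[16]=C('s')+0=13+0=13
L[17]='e': occ=2, LF[17]=C('e')+2=5+2=7

Answer: 1 2 3 8 9 14 10 0 11 15 12 16 5 6 4 17 13 7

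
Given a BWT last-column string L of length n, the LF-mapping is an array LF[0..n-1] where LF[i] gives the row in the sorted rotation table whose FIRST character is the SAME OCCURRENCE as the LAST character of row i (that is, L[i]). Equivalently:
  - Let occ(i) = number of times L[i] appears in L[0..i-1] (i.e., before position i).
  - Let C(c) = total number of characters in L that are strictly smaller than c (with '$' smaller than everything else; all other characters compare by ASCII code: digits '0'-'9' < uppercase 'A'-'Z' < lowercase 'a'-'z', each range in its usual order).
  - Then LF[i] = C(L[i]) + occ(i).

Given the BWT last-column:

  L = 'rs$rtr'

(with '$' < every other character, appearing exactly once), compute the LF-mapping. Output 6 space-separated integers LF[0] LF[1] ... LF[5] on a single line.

Char counts: '$':1, 'r':3, 's':1, 't':1
C (first-col start): C('$')=0, C('r')=1, C('s')=4, C('t')=5
L[0]='r': occ=0, LF[0]=C('r')+0=1+0=1
L[1]='s': occ=0, LF[1]=C('s')+0=4+0=4
L[2]='$': occ=0, LF[2]=C('$')+0=0+0=0
L[3]='r': occ=1, LF[3]=C('r')+1=1+1=2
L[4]='t': occ=0, LF[4]=C('t')+0=5+0=5
L[5]='r': occ=2, LF[5]=C('r')+2=1+2=3

Answer: 1 4 0 2 5 3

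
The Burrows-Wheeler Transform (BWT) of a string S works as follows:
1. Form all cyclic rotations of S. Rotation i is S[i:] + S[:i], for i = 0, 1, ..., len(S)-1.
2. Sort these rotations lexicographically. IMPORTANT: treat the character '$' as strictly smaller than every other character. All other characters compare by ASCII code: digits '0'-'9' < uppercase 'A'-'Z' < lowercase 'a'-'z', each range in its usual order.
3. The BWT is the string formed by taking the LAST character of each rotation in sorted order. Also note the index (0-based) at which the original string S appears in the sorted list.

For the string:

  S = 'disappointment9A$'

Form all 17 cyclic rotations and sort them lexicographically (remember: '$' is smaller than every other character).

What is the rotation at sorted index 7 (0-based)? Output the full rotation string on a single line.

Answer: isappointment9A$d

Derivation:
All 17 rotations (rotation i = S[i:]+S[:i]):
  rot[0] = disappointment9A$
  rot[1] = isappointment9A$d
  rot[2] = sappointment9A$di
  rot[3] = appointment9A$dis
  rot[4] = ppointment9A$disa
  rot[5] = pointment9A$disap
  rot[6] = ointment9A$disapp
  rot[7] = intment9A$disappo
  rot[8] = ntment9A$disappoi
  rot[9] = tment9A$disappoin
  rot[10] = ment9A$disappoint
  rot[11] = ent9A$disappointm
  rot[12] = nt9A$disappointme
  rot[13] = t9A$disappointmen
  rot[14] = 9A$disappointment
  rot[15] = A$disappointment9
  rot[16] = $disappointment9A
Sorted (with $ < everything):
  sorted[0] = $disappointment9A
  sorted[1] = 9A$disappointment
  sorted[2] = A$disappointment9
  sorted[3] = appointment9A$dis
  sorted[4] = disappointment9A$
  sorted[5] = ent9A$disappointm
  sorted[6] = intment9A$disappo
  sorted[7] = isappointment9A$d
  sorted[8] = ment9A$disappoint
  sorted[9] = nt9A$disappointme
  sorted[10] = ntment9A$disappoi
  sorted[11] = ointment9A$disapp
  sorted[12] = pointment9A$disap
  sorted[13] = ppointment9A$disa
  sorted[14] = sappointment9A$di
  sorted[15] = t9A$disappointmen
  sorted[16] = tment9A$disappoin
sorted[7] = isappointment9A$d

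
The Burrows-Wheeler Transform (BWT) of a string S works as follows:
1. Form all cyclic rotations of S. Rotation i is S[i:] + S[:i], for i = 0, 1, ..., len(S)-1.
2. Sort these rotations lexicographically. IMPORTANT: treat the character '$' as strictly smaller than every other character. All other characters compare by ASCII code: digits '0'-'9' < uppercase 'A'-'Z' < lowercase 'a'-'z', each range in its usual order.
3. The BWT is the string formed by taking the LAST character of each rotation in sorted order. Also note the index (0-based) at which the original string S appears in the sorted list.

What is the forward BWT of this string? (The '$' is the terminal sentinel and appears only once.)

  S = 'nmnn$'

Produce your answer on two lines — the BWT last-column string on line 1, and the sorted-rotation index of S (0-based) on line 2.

All 5 rotations (rotation i = S[i:]+S[:i]):
  rot[0] = nmnn$
  rot[1] = mnn$n
  rot[2] = nn$nm
  rot[3] = n$nmn
  rot[4] = $nmnn
Sorted (with $ < everything):
  sorted[0] = $nmnn  (last char: 'n')
  sorted[1] = mnn$n  (last char: 'n')
  sorted[2] = n$nmn  (last char: 'n')
  sorted[3] = nmnn$  (last char: '$')
  sorted[4] = nn$nm  (last char: 'm')
Last column: nnn$m
Original string S is at sorted index 3

Answer: nnn$m
3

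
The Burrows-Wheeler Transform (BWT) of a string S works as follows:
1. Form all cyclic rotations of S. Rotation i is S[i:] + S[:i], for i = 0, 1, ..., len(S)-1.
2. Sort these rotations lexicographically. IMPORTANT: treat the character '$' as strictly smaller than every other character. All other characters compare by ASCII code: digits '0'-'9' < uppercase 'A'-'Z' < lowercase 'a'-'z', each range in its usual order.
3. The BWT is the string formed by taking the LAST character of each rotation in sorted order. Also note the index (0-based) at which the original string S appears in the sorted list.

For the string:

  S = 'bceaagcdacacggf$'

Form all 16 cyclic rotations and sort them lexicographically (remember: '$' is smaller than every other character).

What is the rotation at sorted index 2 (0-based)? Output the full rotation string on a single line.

Answer: acacggf$bceaagcd

Derivation:
All 16 rotations (rotation i = S[i:]+S[:i]):
  rot[0] = bceaagcdacacggf$
  rot[1] = ceaagcdacacggf$b
  rot[2] = eaagcdacacggf$bc
  rot[3] = aagcdacacggf$bce
  rot[4] = agcdacacggf$bcea
  rot[5] = gcdacacggf$bceaa
  rot[6] = cdacacggf$bceaag
  rot[7] = dacacggf$bceaagc
  rot[8] = acacggf$bceaagcd
  rot[9] = cacggf$bceaagcda
  rot[10] = acggf$bceaagcdac
  rot[11] = cggf$bceaagcdaca
  rot[12] = ggf$bceaagcdacac
  rot[13] = gf$bceaagcdacacg
  rot[14] = f$bceaagcdacacgg
  rot[15] = $bceaagcdacacggf
Sorted (with $ < everything):
  sorted[0] = $bceaagcdacacggf
  sorted[1] = aagcdacacggf$bce
  sorted[2] = acacggf$bceaagcd
  sorted[3] = acggf$bceaagcdac
  sorted[4] = agcdacacggf$bcea
  sorted[5] = bceaagcdacacggf$
  sorted[6] = cacggf$bceaagcda
  sorted[7] = cdacacggf$bceaag
  sorted[8] = ceaagcdacacggf$b
  sorted[9] = cggf$bceaagcdaca
  sorted[10] = dacacggf$bceaagc
  sorted[11] = eaagcdacacggf$bc
  sorted[12] = f$bceaagcdacacgg
  sorted[13] = gcdacacggf$bceaa
  sorted[14] = gf$bceaagcdacacg
  sorted[15] = ggf$bceaagcdacac
sorted[2] = acacggf$bceaagcd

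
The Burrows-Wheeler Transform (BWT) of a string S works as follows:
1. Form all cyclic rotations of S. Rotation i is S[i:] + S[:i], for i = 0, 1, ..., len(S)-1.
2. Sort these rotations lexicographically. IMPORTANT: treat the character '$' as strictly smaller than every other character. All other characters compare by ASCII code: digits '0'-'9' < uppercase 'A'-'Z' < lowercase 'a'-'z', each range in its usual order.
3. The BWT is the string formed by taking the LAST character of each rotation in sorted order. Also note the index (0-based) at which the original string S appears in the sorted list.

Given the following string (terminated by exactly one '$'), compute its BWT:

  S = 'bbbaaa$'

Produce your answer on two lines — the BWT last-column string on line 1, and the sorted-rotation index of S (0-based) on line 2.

Answer: aaabbb$
6

Derivation:
All 7 rotations (rotation i = S[i:]+S[:i]):
  rot[0] = bbbaaa$
  rot[1] = bbaaa$b
  rot[2] = baaa$bb
  rot[3] = aaa$bbb
  rot[4] = aa$bbba
  rot[5] = a$bbbaa
  rot[6] = $bbbaaa
Sorted (with $ < everything):
  sorted[0] = $bbbaaa  (last char: 'a')
  sorted[1] = a$bbbaa  (last char: 'a')
  sorted[2] = aa$bbba  (last char: 'a')
  sorted[3] = aaa$bbb  (last char: 'b')
  sorted[4] = baaa$bb  (last char: 'b')
  sorted[5] = bbaaa$b  (last char: 'b')
  sorted[6] = bbbaaa$  (last char: '$')
Last column: aaabbb$
Original string S is at sorted index 6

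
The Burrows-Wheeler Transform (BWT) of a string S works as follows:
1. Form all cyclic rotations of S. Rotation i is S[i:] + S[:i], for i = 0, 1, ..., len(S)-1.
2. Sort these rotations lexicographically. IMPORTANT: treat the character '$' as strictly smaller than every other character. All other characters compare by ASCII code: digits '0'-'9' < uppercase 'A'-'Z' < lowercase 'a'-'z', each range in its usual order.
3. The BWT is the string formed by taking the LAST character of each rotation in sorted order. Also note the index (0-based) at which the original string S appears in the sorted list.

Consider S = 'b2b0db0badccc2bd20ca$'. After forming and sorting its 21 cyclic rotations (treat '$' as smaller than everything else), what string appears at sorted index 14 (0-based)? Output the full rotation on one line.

All 21 rotations (rotation i = S[i:]+S[:i]):
  rot[0] = b2b0db0badccc2bd20ca$
  rot[1] = 2b0db0badccc2bd20ca$b
  rot[2] = b0db0badccc2bd20ca$b2
  rot[3] = 0db0badccc2bd20ca$b2b
  rot[4] = db0badccc2bd20ca$b2b0
  rot[5] = b0badccc2bd20ca$b2b0d
  rot[6] = 0badccc2bd20ca$b2b0db
  rot[7] = badccc2bd20ca$b2b0db0
  rot[8] = adccc2bd20ca$b2b0db0b
  rot[9] = dccc2bd20ca$b2b0db0ba
  rot[10] = ccc2bd20ca$b2b0db0bad
  rot[11] = cc2bd20ca$b2b0db0badc
  rot[12] = c2bd20ca$b2b0db0badcc
  rot[13] = 2bd20ca$b2b0db0badccc
  rot[14] = bd20ca$b2b0db0badccc2
  rot[15] = d20ca$b2b0db0badccc2b
  rot[16] = 20ca$b2b0db0badccc2bd
  rot[17] = 0ca$b2b0db0badccc2bd2
  rot[18] = ca$b2b0db0badccc2bd20
  rot[19] = a$b2b0db0badccc2bd20c
  rot[20] = $b2b0db0badccc2bd20ca
Sorted (with $ < everything):
  sorted[0] = $b2b0db0badccc2bd20ca
  sorted[1] = 0badccc2bd20ca$b2b0db
  sorted[2] = 0ca$b2b0db0badccc2bd2
  sorted[3] = 0db0badccc2bd20ca$b2b
  sorted[4] = 20ca$b2b0db0badccc2bd
  sorted[5] = 2b0db0badccc2bd20ca$b
  sorted[6] = 2bd20ca$b2b0db0badccc
  sorted[7] = a$b2b0db0badccc2bd20c
  sorted[8] = adccc2bd20ca$b2b0db0b
  sorted[9] = b0badccc2bd20ca$b2b0d
  sorted[10] = b0db0badccc2bd20ca$b2
  sorted[11] = b2b0db0badccc2bd20ca$
  sorted[12] = badccc2bd20ca$b2b0db0
  sorted[13] = bd20ca$b2b0db0badccc2
  sorted[14] = c2bd20ca$b2b0db0badcc
  sorted[15] = ca$b2b0db0badccc2bd20
  sorted[16] = cc2bd20ca$b2b0db0badc
  sorted[17] = ccc2bd20ca$b2b0db0bad
  sorted[18] = d20ca$b2b0db0badccc2b
  sorted[19] = db0badccc2bd20ca$b2b0
  sorted[20] = dccc2bd20ca$b2b0db0ba
sorted[14] = c2bd20ca$b2b0db0badcc

Answer: c2bd20ca$b2b0db0badcc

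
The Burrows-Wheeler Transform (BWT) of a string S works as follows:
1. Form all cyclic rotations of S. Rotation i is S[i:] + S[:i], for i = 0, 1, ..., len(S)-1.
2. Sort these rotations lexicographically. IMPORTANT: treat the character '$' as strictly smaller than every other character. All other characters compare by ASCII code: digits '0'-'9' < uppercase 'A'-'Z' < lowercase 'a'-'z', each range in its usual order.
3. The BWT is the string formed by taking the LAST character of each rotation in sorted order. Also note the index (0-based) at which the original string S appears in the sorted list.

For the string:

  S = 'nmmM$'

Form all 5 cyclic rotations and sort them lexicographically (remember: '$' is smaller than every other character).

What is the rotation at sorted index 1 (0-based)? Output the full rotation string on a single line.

Answer: M$nmm

Derivation:
All 5 rotations (rotation i = S[i:]+S[:i]):
  rot[0] = nmmM$
  rot[1] = mmM$n
  rot[2] = mM$nm
  rot[3] = M$nmm
  rot[4] = $nmmM
Sorted (with $ < everything):
  sorted[0] = $nmmM
  sorted[1] = M$nmm
  sorted[2] = mM$nm
  sorted[3] = mmM$n
  sorted[4] = nmmM$
sorted[1] = M$nmm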